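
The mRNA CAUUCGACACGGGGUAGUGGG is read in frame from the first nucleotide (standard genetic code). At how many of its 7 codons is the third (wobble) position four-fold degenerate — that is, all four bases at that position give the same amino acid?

Codon 1 CAU (His): third position 2-fold.
Codon 2 UCG (Ser): third position 4-fold.
Codon 3 ACA (Thr): third position 4-fold.
Codon 4 CGG (Arg): third position 4-fold.
Codon 5 GGU (Gly): third position 4-fold.
Codon 6 AGU (Ser): third position 2-fold.
Codon 7 GGG (Gly): third position 4-fold.
Four-fold degenerate third positions: 5.

5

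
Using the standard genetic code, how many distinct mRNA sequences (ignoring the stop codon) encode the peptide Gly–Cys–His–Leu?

Gly: 4 codons.
Cys: 2 codons.
His: 2 codons.
Leu: 6 codons.
4 × 2 × 2 × 6 = 96.

96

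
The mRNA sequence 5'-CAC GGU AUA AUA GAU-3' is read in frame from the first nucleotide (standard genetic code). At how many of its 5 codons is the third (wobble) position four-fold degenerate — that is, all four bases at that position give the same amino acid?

1

Codon 1 CAC (His): third position 2-fold.
Codon 2 GGU (Gly): third position 4-fold.
Codon 3 AUA (Ile): third position 3-fold.
Codon 4 AUA (Ile): third position 3-fold.
Codon 5 GAU (Asp): third position 2-fold.
Four-fold degenerate third positions: 1.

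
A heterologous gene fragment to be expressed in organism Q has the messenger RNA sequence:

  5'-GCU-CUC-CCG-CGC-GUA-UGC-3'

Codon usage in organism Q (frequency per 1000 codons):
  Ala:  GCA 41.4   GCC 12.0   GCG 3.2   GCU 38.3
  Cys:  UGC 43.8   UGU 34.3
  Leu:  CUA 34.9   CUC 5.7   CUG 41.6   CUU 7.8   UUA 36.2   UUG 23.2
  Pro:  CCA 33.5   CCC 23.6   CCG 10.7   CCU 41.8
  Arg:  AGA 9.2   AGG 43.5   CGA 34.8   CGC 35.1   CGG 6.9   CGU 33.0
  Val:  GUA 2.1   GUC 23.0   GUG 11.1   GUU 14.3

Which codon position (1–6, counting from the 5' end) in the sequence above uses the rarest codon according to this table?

Codon 1 GCU (Ala): 38.3 per 1000.
Codon 2 CUC (Leu): 5.7 per 1000.
Codon 3 CCG (Pro): 10.7 per 1000.
Codon 4 CGC (Arg): 35.1 per 1000.
Codon 5 GUA (Val): 2.1 per 1000.
Codon 6 UGC (Cys): 43.8 per 1000.
Lowest frequency is 2.1 at codon 5.

5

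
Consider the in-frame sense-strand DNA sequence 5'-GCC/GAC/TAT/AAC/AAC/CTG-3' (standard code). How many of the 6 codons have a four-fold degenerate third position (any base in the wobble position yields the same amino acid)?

Codon 1 GCC (Ala): third position 4-fold.
Codon 2 GAC (Asp): third position 2-fold.
Codon 3 TAT (Tyr): third position 2-fold.
Codon 4 AAC (Asn): third position 2-fold.
Codon 5 AAC (Asn): third position 2-fold.
Codon 6 CTG (Leu): third position 4-fold.
Four-fold degenerate third positions: 2.

2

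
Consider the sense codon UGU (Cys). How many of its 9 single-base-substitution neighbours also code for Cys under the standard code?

Position 1: none → 0 synonymous.
Position 2: none → 0 synonymous.
Position 3: UGC → 1 synonymous.
Total: 0 + 0 + 1 = 1.

1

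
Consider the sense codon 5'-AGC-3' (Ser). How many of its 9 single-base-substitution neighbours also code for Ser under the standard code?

Position 1: none → 0 synonymous.
Position 2: none → 0 synonymous.
Position 3: AGT → 1 synonymous.
Total: 0 + 0 + 1 = 1.

1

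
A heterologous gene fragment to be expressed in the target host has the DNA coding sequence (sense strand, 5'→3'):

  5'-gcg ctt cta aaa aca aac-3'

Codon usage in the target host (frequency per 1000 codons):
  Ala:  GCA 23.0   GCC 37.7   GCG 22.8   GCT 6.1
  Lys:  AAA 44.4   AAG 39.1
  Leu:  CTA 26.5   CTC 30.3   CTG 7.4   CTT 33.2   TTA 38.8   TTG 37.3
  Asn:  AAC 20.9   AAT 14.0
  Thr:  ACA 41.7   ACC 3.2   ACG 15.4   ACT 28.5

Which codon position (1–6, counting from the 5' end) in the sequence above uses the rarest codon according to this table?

Codon 1 GCG (Ala): 22.8 per 1000.
Codon 2 CTT (Leu): 33.2 per 1000.
Codon 3 CTA (Leu): 26.5 per 1000.
Codon 4 AAA (Lys): 44.4 per 1000.
Codon 5 ACA (Thr): 41.7 per 1000.
Codon 6 AAC (Asn): 20.9 per 1000.
Lowest frequency is 20.9 at codon 6.

6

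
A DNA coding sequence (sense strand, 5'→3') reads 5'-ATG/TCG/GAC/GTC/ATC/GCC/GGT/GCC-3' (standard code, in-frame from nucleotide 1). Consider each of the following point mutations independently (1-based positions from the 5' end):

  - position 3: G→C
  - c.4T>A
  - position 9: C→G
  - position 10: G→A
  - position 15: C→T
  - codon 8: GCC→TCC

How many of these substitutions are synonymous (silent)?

Codon 1: ATG (Met) → ATC (Ile) — missense.
Codon 2: TCG (Ser) → ACG (Thr) — missense.
Codon 3: GAC (Asp) → GAG (Glu) — missense.
Codon 4: GTC (Val) → ATC (Ile) — missense.
Codon 5: ATC (Ile) → ATT (Ile) — synonymous.
Codon 8: GCC (Ala) → TCC (Ser) — missense.
Synonymous: 1 of 6.

1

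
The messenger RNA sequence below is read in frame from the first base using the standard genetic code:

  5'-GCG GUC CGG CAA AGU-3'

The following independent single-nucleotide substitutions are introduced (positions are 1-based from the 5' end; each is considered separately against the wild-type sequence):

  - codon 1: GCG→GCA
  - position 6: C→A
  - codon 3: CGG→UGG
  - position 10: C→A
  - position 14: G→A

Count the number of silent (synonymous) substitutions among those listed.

Codon 1: GCG (Ala) → GCA (Ala) — synonymous.
Codon 2: GUC (Val) → GUA (Val) — synonymous.
Codon 3: CGG (Arg) → UGG (Trp) — missense.
Codon 4: CAA (Gln) → AAA (Lys) — missense.
Codon 5: AGU (Ser) → AAU (Asn) — missense.
Synonymous: 2 of 5.

2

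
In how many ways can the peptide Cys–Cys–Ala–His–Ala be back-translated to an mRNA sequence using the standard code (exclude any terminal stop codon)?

128

Cys: 2 codons.
Cys: 2 codons.
Ala: 4 codons.
His: 2 codons.
Ala: 4 codons.
2 × 2 × 4 × 2 × 4 = 128.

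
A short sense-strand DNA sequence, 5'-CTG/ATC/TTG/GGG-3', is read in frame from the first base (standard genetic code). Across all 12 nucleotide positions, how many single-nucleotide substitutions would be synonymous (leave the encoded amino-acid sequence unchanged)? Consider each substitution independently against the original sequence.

Codon 1 (CTG, Leu): 4 synonymous substitutions.
Codon 2 (ATC, Ile): 2 synonymous substitutions.
Codon 3 (TTG, Leu): 2 synonymous substitutions.
Codon 4 (GGG, Gly): 3 synonymous substitutions.
Total: 4 + 2 + 2 + 3 = 11.

11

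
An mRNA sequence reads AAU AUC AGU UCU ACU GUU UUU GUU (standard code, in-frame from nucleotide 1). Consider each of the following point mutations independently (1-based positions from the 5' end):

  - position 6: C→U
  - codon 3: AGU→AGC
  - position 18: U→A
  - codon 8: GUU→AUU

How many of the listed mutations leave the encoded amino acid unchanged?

3

Codon 2: AUC (Ile) → AUU (Ile) — synonymous.
Codon 3: AGU (Ser) → AGC (Ser) — synonymous.
Codon 6: GUU (Val) → GUA (Val) — synonymous.
Codon 8: GUU (Val) → AUU (Ile) — missense.
Synonymous: 3 of 4.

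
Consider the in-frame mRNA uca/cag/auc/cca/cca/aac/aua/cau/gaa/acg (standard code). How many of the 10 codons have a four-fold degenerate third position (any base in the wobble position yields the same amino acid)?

4

Codon 1 UCA (Ser): third position 4-fold.
Codon 2 CAG (Gln): third position 2-fold.
Codon 3 AUC (Ile): third position 3-fold.
Codon 4 CCA (Pro): third position 4-fold.
Codon 5 CCA (Pro): third position 4-fold.
Codon 6 AAC (Asn): third position 2-fold.
Codon 7 AUA (Ile): third position 3-fold.
Codon 8 CAU (His): third position 2-fold.
Codon 9 GAA (Glu): third position 2-fold.
Codon 10 ACG (Thr): third position 4-fold.
Four-fold degenerate third positions: 4.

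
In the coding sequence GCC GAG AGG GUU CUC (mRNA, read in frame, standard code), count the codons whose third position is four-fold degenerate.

3

Codon 1 GCC (Ala): third position 4-fold.
Codon 2 GAG (Glu): third position 2-fold.
Codon 3 AGG (Arg): third position 2-fold.
Codon 4 GUU (Val): third position 4-fold.
Codon 5 CUC (Leu): third position 4-fold.
Four-fold degenerate third positions: 3.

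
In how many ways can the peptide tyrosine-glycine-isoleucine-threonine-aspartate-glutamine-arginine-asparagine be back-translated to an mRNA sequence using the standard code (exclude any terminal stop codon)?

4608

Tyr: 2 codons.
Gly: 4 codons.
Ile: 3 codons.
Thr: 4 codons.
Asp: 2 codons.
Gln: 2 codons.
Arg: 6 codons.
Asn: 2 codons.
2 × 4 × 3 × 4 × 2 × 2 × 6 × 2 = 4608.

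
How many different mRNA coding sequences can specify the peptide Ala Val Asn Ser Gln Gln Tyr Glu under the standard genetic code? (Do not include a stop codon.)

Ala: 4 codons.
Val: 4 codons.
Asn: 2 codons.
Ser: 6 codons.
Gln: 2 codons.
Gln: 2 codons.
Tyr: 2 codons.
Glu: 2 codons.
4 × 4 × 2 × 6 × 2 × 2 × 2 × 2 = 3072.

3072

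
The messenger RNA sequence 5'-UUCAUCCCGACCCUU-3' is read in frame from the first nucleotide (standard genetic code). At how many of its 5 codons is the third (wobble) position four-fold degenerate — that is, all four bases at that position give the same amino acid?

3

Codon 1 UUC (Phe): third position 2-fold.
Codon 2 AUC (Ile): third position 3-fold.
Codon 3 CCG (Pro): third position 4-fold.
Codon 4 ACC (Thr): third position 4-fold.
Codon 5 CUU (Leu): third position 4-fold.
Four-fold degenerate third positions: 3.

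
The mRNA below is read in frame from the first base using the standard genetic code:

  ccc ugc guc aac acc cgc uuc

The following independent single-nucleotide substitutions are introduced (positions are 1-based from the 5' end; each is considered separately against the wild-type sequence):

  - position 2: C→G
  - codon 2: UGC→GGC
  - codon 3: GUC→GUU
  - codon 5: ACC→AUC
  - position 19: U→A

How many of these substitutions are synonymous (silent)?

Codon 1: CCC (Pro) → CGC (Arg) — missense.
Codon 2: UGC (Cys) → GGC (Gly) — missense.
Codon 3: GUC (Val) → GUU (Val) — synonymous.
Codon 5: ACC (Thr) → AUC (Ile) — missense.
Codon 7: UUC (Phe) → AUC (Ile) — missense.
Synonymous: 1 of 5.

1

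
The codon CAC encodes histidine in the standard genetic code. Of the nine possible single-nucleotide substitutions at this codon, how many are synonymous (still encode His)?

1

Position 1: none → 0 synonymous.
Position 2: none → 0 synonymous.
Position 3: CAU → 1 synonymous.
Total: 0 + 0 + 1 = 1.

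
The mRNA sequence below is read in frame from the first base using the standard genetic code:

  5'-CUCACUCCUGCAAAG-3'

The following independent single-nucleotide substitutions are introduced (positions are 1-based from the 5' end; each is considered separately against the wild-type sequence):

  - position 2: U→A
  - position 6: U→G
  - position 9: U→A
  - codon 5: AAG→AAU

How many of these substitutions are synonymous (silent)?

Codon 1: CUC (Leu) → CAC (His) — missense.
Codon 2: ACU (Thr) → ACG (Thr) — synonymous.
Codon 3: CCU (Pro) → CCA (Pro) — synonymous.
Codon 5: AAG (Lys) → AAU (Asn) — missense.
Synonymous: 2 of 4.

2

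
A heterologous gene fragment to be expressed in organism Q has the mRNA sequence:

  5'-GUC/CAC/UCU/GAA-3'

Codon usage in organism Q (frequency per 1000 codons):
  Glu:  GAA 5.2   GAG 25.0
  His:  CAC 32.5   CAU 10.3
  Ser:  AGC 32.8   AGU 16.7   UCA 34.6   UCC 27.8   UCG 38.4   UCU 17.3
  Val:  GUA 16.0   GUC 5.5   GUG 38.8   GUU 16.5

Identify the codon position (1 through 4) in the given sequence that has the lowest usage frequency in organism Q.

Codon 1 GUC (Val): 5.5 per 1000.
Codon 2 CAC (His): 32.5 per 1000.
Codon 3 UCU (Ser): 17.3 per 1000.
Codon 4 GAA (Glu): 5.2 per 1000.
Lowest frequency is 5.2 at codon 4.

4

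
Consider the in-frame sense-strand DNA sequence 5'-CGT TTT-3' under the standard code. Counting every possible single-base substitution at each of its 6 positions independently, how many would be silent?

Codon 1 (CGT, Arg): 3 synonymous substitutions.
Codon 2 (TTT, Phe): 1 synonymous substitution.
Total: 3 + 1 = 4.

4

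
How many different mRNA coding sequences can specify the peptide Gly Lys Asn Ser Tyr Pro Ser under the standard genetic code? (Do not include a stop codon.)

4608

Gly: 4 codons.
Lys: 2 codons.
Asn: 2 codons.
Ser: 6 codons.
Tyr: 2 codons.
Pro: 4 codons.
Ser: 6 codons.
4 × 2 × 2 × 6 × 2 × 4 × 6 = 4608.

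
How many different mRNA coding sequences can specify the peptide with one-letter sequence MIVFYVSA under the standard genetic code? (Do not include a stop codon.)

Met: 1 codon.
Ile: 3 codons.
Val: 4 codons.
Phe: 2 codons.
Tyr: 2 codons.
Val: 4 codons.
Ser: 6 codons.
Ala: 4 codons.
1 × 3 × 4 × 2 × 2 × 4 × 6 × 4 = 4608.

4608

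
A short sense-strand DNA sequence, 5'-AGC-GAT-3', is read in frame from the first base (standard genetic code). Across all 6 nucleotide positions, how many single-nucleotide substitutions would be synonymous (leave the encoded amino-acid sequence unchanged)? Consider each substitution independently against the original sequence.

Codon 1 (AGC, Ser): 1 synonymous substitution.
Codon 2 (GAT, Asp): 1 synonymous substitution.
Total: 1 + 1 = 2.

2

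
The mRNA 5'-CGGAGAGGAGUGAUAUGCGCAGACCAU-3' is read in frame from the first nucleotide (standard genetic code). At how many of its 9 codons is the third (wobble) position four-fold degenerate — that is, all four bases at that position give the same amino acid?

4

Codon 1 CGG (Arg): third position 4-fold.
Codon 2 AGA (Arg): third position 2-fold.
Codon 3 GGA (Gly): third position 4-fold.
Codon 4 GUG (Val): third position 4-fold.
Codon 5 AUA (Ile): third position 3-fold.
Codon 6 UGC (Cys): third position 2-fold.
Codon 7 GCA (Ala): third position 4-fold.
Codon 8 GAC (Asp): third position 2-fold.
Codon 9 CAU (His): third position 2-fold.
Four-fold degenerate third positions: 4.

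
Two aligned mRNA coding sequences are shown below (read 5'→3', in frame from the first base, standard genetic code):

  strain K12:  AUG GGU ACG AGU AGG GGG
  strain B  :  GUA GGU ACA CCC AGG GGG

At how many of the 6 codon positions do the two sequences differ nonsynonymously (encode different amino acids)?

2

Codon 1: AUG Met / GUA Val — nonsynonymous.
Codon 2: GGU Gly / GGU Gly — identical.
Codon 3: ACG Thr / ACA Thr — synonymous.
Codon 4: AGU Ser / CCC Pro — nonsynonymous.
Codon 5: AGG Arg / AGG Arg — identical.
Codon 6: GGG Gly / GGG Gly — identical.
Nonsynonymous differences: 2.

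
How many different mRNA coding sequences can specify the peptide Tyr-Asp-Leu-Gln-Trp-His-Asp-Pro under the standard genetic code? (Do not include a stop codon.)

768

Tyr: 2 codons.
Asp: 2 codons.
Leu: 6 codons.
Gln: 2 codons.
Trp: 1 codon.
His: 2 codons.
Asp: 2 codons.
Pro: 4 codons.
2 × 2 × 6 × 2 × 1 × 2 × 2 × 4 = 768.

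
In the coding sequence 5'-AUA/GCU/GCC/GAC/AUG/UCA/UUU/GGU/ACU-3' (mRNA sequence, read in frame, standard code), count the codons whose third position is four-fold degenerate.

5

Codon 1 AUA (Ile): third position 3-fold.
Codon 2 GCU (Ala): third position 4-fold.
Codon 3 GCC (Ala): third position 4-fold.
Codon 4 GAC (Asp): third position 2-fold.
Codon 5 AUG (Met): third position 1-fold.
Codon 6 UCA (Ser): third position 4-fold.
Codon 7 UUU (Phe): third position 2-fold.
Codon 8 GGU (Gly): third position 4-fold.
Codon 9 ACU (Thr): third position 4-fold.
Four-fold degenerate third positions: 5.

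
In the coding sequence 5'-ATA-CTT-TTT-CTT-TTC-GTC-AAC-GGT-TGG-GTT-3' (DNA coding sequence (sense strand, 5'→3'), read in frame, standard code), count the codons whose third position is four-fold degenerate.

5

Codon 1 ATA (Ile): third position 3-fold.
Codon 2 CTT (Leu): third position 4-fold.
Codon 3 TTT (Phe): third position 2-fold.
Codon 4 CTT (Leu): third position 4-fold.
Codon 5 TTC (Phe): third position 2-fold.
Codon 6 GTC (Val): third position 4-fold.
Codon 7 AAC (Asn): third position 2-fold.
Codon 8 GGT (Gly): third position 4-fold.
Codon 9 TGG (Trp): third position 1-fold.
Codon 10 GTT (Val): third position 4-fold.
Four-fold degenerate third positions: 5.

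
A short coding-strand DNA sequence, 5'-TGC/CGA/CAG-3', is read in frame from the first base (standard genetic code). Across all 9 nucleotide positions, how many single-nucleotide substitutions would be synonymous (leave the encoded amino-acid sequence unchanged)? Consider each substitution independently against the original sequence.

Codon 1 (TGC, Cys): 1 synonymous substitution.
Codon 2 (CGA, Arg): 4 synonymous substitutions.
Codon 3 (CAG, Gln): 1 synonymous substitution.
Total: 1 + 4 + 1 = 6.

6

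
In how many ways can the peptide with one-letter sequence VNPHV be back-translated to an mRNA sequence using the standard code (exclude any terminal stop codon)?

256

Val: 4 codons.
Asn: 2 codons.
Pro: 4 codons.
His: 2 codons.
Val: 4 codons.
4 × 2 × 4 × 2 × 4 = 256.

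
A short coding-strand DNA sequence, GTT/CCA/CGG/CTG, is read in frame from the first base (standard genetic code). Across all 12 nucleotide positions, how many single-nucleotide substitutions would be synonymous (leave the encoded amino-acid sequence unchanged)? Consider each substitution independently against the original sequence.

Codon 1 (GTT, Val): 3 synonymous substitutions.
Codon 2 (CCA, Pro): 3 synonymous substitutions.
Codon 3 (CGG, Arg): 4 synonymous substitutions.
Codon 4 (CTG, Leu): 4 synonymous substitutions.
Total: 3 + 3 + 4 + 4 = 14.

14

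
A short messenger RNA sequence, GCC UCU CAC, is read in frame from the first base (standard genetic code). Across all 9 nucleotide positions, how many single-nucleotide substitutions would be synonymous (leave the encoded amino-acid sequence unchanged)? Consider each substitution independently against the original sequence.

7

Codon 1 (GCC, Ala): 3 synonymous substitutions.
Codon 2 (UCU, Ser): 3 synonymous substitutions.
Codon 3 (CAC, His): 1 synonymous substitution.
Total: 3 + 3 + 1 = 7.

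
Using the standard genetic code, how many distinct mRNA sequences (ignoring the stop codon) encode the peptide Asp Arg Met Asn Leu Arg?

Asp: 2 codons.
Arg: 6 codons.
Met: 1 codon.
Asn: 2 codons.
Leu: 6 codons.
Arg: 6 codons.
2 × 6 × 1 × 2 × 6 × 6 = 864.

864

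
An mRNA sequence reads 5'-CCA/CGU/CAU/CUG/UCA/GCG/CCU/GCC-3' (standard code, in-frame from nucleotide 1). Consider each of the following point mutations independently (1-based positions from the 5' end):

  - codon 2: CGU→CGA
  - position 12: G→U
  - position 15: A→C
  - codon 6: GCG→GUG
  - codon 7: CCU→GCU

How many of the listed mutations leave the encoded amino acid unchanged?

Codon 2: CGU (Arg) → CGA (Arg) — synonymous.
Codon 4: CUG (Leu) → CUU (Leu) — synonymous.
Codon 5: UCA (Ser) → UCC (Ser) — synonymous.
Codon 6: GCG (Ala) → GUG (Val) — missense.
Codon 7: CCU (Pro) → GCU (Ala) — missense.
Synonymous: 3 of 5.

3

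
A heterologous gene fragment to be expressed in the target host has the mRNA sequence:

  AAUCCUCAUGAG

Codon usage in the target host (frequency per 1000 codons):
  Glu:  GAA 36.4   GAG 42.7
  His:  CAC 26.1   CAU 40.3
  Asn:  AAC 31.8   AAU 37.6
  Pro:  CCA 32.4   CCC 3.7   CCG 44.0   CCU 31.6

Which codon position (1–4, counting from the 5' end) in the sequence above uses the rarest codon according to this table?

2

Codon 1 AAU (Asn): 37.6 per 1000.
Codon 2 CCU (Pro): 31.6 per 1000.
Codon 3 CAU (His): 40.3 per 1000.
Codon 4 GAG (Glu): 42.7 per 1000.
Lowest frequency is 31.6 at codon 2.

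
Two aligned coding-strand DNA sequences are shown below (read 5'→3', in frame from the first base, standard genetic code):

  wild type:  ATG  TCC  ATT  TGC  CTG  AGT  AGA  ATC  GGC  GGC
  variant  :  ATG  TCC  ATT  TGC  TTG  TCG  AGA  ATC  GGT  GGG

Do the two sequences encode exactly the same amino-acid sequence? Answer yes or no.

yes

Codon 1: ATG Met / ATG Met — identical.
Codon 2: TCC Ser / TCC Ser — identical.
Codon 3: ATT Ile / ATT Ile — identical.
Codon 4: TGC Cys / TGC Cys — identical.
Codon 5: CTG Leu / TTG Leu — synonymous.
Codon 6: AGT Ser / TCG Ser — synonymous.
Codon 7: AGA Arg / AGA Arg — identical.
Codon 8: ATC Ile / ATC Ile — identical.
Codon 9: GGC Gly / GGT Gly — synonymous.
Codon 10: GGC Gly / GGG Gly — synonymous.
Nonsynonymous differences: 0 → same protein.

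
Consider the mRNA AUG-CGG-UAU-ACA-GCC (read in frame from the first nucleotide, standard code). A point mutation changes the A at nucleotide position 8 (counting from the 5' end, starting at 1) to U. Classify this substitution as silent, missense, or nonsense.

Position 8 falls in codon 3: UAU → Tyr.
After the substitution the codon is UUU → Phe.
Tyr ≠ Phe, so this is a missense mutation.

missense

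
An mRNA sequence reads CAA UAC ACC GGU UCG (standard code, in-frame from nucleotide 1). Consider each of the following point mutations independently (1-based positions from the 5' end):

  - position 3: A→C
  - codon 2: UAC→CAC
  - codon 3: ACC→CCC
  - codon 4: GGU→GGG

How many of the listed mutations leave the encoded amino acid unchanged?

Codon 1: CAA (Gln) → CAC (His) — missense.
Codon 2: UAC (Tyr) → CAC (His) — missense.
Codon 3: ACC (Thr) → CCC (Pro) — missense.
Codon 4: GGU (Gly) → GGG (Gly) — synonymous.
Synonymous: 1 of 4.

1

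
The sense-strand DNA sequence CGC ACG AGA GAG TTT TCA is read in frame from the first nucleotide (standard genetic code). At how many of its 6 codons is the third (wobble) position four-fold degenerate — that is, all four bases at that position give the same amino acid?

Codon 1 CGC (Arg): third position 4-fold.
Codon 2 ACG (Thr): third position 4-fold.
Codon 3 AGA (Arg): third position 2-fold.
Codon 4 GAG (Glu): third position 2-fold.
Codon 5 TTT (Phe): third position 2-fold.
Codon 6 TCA (Ser): third position 4-fold.
Four-fold degenerate third positions: 3.

3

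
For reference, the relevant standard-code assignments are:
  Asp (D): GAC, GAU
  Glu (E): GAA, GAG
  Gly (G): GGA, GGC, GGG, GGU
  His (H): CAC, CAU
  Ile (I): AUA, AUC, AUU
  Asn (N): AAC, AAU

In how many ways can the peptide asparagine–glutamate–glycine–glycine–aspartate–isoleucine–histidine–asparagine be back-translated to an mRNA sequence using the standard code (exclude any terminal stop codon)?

Asn: 2 codons.
Glu: 2 codons.
Gly: 4 codons.
Gly: 4 codons.
Asp: 2 codons.
Ile: 3 codons.
His: 2 codons.
Asn: 2 codons.
2 × 2 × 4 × 4 × 2 × 3 × 2 × 2 = 1536.

1536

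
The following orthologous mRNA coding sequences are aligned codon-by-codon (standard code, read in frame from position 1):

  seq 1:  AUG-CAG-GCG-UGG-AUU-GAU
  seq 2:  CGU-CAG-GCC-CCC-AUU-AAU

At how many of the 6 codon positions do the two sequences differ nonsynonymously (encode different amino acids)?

3

Codon 1: AUG Met / CGU Arg — nonsynonymous.
Codon 2: CAG Gln / CAG Gln — identical.
Codon 3: GCG Ala / GCC Ala — synonymous.
Codon 4: UGG Trp / CCC Pro — nonsynonymous.
Codon 5: AUU Ile / AUU Ile — identical.
Codon 6: GAU Asp / AAU Asn — nonsynonymous.
Nonsynonymous differences: 3.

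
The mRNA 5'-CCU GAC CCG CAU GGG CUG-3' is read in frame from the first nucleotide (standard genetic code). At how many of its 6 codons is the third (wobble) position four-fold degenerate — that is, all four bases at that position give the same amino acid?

Codon 1 CCU (Pro): third position 4-fold.
Codon 2 GAC (Asp): third position 2-fold.
Codon 3 CCG (Pro): third position 4-fold.
Codon 4 CAU (His): third position 2-fold.
Codon 5 GGG (Gly): third position 4-fold.
Codon 6 CUG (Leu): third position 4-fold.
Four-fold degenerate third positions: 4.

4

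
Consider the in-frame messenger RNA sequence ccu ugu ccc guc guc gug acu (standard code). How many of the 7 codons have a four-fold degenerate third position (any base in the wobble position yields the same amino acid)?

6

Codon 1 CCU (Pro): third position 4-fold.
Codon 2 UGU (Cys): third position 2-fold.
Codon 3 CCC (Pro): third position 4-fold.
Codon 4 GUC (Val): third position 4-fold.
Codon 5 GUC (Val): third position 4-fold.
Codon 6 GUG (Val): third position 4-fold.
Codon 7 ACU (Thr): third position 4-fold.
Four-fold degenerate third positions: 6.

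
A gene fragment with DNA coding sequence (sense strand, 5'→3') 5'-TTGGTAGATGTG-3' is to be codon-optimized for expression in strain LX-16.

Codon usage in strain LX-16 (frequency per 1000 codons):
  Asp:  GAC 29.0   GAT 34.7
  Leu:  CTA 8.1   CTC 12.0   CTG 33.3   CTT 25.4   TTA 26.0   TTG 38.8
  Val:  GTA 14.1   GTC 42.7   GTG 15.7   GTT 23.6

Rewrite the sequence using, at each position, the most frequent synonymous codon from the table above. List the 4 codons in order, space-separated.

TTG GTC GAT GTC

Codon 1 (Leu): best is TTG at 38.8.
Codon 2 (Val): best is GTC at 42.7.
Codon 3 (Asp): best is GAT at 34.7.
Codon 4 (Val): best is GTC at 42.7.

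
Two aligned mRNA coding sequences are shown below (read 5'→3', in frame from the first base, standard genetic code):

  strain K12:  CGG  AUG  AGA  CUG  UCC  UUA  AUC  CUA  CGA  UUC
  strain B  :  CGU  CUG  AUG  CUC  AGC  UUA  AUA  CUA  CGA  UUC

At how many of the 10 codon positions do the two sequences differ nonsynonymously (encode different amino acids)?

2

Codon 1: CGG Arg / CGU Arg — synonymous.
Codon 2: AUG Met / CUG Leu — nonsynonymous.
Codon 3: AGA Arg / AUG Met — nonsynonymous.
Codon 4: CUG Leu / CUC Leu — synonymous.
Codon 5: UCC Ser / AGC Ser — synonymous.
Codon 6: UUA Leu / UUA Leu — identical.
Codon 7: AUC Ile / AUA Ile — synonymous.
Codon 8: CUA Leu / CUA Leu — identical.
Codon 9: CGA Arg / CGA Arg — identical.
Codon 10: UUC Phe / UUC Phe — identical.
Nonsynonymous differences: 2.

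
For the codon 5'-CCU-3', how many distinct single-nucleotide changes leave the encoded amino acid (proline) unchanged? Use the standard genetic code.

Position 1: none → 0 synonymous.
Position 2: none → 0 synonymous.
Position 3: CCC, CCA, CCG → 3 synonymous.
Total: 0 + 0 + 3 = 3.

3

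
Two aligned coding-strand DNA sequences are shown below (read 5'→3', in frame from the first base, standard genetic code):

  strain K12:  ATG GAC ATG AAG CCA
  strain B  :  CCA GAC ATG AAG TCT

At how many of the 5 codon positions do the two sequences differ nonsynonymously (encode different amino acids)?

2

Codon 1: ATG Met / CCA Pro — nonsynonymous.
Codon 2: GAC Asp / GAC Asp — identical.
Codon 3: ATG Met / ATG Met — identical.
Codon 4: AAG Lys / AAG Lys — identical.
Codon 5: CCA Pro / TCT Ser — nonsynonymous.
Nonsynonymous differences: 2.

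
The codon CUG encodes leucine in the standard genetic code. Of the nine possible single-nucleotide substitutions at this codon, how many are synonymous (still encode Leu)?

Position 1: UUG → 1 synonymous.
Position 2: none → 0 synonymous.
Position 3: CUU, CUC, CUA → 3 synonymous.
Total: 1 + 0 + 3 = 4.

4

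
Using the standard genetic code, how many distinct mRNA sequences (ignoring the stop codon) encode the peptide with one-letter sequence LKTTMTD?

1536

Leu: 6 codons.
Lys: 2 codons.
Thr: 4 codons.
Thr: 4 codons.
Met: 1 codon.
Thr: 4 codons.
Asp: 2 codons.
6 × 2 × 4 × 4 × 1 × 4 × 2 = 1536.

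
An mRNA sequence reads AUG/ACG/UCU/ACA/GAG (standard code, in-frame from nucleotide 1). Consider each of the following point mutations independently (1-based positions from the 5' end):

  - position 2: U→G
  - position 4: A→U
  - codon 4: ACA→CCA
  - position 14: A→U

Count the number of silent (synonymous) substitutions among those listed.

Codon 1: AUG (Met) → AGG (Arg) — missense.
Codon 2: ACG (Thr) → UCG (Ser) — missense.
Codon 4: ACA (Thr) → CCA (Pro) — missense.
Codon 5: GAG (Glu) → GUG (Val) — missense.
Synonymous: 0 of 4.

0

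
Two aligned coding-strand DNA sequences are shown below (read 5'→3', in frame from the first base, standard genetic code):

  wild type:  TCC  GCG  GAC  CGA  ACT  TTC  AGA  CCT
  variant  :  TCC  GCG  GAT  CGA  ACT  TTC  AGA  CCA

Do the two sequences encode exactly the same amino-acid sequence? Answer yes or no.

yes

Codon 1: TCC Ser / TCC Ser — identical.
Codon 2: GCG Ala / GCG Ala — identical.
Codon 3: GAC Asp / GAT Asp — synonymous.
Codon 4: CGA Arg / CGA Arg — identical.
Codon 5: ACT Thr / ACT Thr — identical.
Codon 6: TTC Phe / TTC Phe — identical.
Codon 7: AGA Arg / AGA Arg — identical.
Codon 8: CCT Pro / CCA Pro — synonymous.
Nonsynonymous differences: 0 → same protein.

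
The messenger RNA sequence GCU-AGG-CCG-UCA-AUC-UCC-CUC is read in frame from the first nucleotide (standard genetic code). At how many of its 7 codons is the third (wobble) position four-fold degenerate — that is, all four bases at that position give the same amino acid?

5

Codon 1 GCU (Ala): third position 4-fold.
Codon 2 AGG (Arg): third position 2-fold.
Codon 3 CCG (Pro): third position 4-fold.
Codon 4 UCA (Ser): third position 4-fold.
Codon 5 AUC (Ile): third position 3-fold.
Codon 6 UCC (Ser): third position 4-fold.
Codon 7 CUC (Leu): third position 4-fold.
Four-fold degenerate third positions: 5.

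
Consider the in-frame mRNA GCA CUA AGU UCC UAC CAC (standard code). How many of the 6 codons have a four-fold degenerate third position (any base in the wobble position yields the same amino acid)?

3

Codon 1 GCA (Ala): third position 4-fold.
Codon 2 CUA (Leu): third position 4-fold.
Codon 3 AGU (Ser): third position 2-fold.
Codon 4 UCC (Ser): third position 4-fold.
Codon 5 UAC (Tyr): third position 2-fold.
Codon 6 CAC (His): third position 2-fold.
Four-fold degenerate third positions: 3.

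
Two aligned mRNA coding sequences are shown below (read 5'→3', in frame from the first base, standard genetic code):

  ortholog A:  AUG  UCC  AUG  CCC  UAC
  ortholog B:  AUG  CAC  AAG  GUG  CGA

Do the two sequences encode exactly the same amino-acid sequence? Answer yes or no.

no

Codon 1: AUG Met / AUG Met — identical.
Codon 2: UCC Ser / CAC His — nonsynonymous.
Codon 3: AUG Met / AAG Lys — nonsynonymous.
Codon 4: CCC Pro / GUG Val — nonsynonymous.
Codon 5: UAC Tyr / CGA Arg — nonsynonymous.
Nonsynonymous differences: 4 → different protein.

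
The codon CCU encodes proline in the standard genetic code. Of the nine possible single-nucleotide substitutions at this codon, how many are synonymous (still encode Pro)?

3

Position 1: none → 0 synonymous.
Position 2: none → 0 synonymous.
Position 3: CCC, CCA, CCG → 3 synonymous.
Total: 0 + 0 + 3 = 3.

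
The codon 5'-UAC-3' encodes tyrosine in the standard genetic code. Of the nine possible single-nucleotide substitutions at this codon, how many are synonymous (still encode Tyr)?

1

Position 1: none → 0 synonymous.
Position 2: none → 0 synonymous.
Position 3: UAU → 1 synonymous.
Total: 0 + 0 + 1 = 1.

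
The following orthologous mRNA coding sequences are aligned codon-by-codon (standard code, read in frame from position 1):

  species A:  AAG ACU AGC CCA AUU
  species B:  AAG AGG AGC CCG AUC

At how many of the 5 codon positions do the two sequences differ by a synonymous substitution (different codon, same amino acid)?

2

Codon 1: AAG Lys / AAG Lys — identical.
Codon 2: ACU Thr / AGG Arg — nonsynonymous.
Codon 3: AGC Ser / AGC Ser — identical.
Codon 4: CCA Pro / CCG Pro — synonymous.
Codon 5: AUU Ile / AUC Ile — synonymous.
Synonymous differences: 2.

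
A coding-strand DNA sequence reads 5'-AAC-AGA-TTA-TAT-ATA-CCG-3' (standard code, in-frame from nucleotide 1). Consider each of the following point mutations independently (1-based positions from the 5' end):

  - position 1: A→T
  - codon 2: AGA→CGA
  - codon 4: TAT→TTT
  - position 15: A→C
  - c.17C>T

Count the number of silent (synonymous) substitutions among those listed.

2

Codon 1: AAC (Asn) → TAC (Tyr) — missense.
Codon 2: AGA (Arg) → CGA (Arg) — synonymous.
Codon 4: TAT (Tyr) → TTT (Phe) — missense.
Codon 5: ATA (Ile) → ATC (Ile) — synonymous.
Codon 6: CCG (Pro) → CTG (Leu) — missense.
Synonymous: 2 of 5.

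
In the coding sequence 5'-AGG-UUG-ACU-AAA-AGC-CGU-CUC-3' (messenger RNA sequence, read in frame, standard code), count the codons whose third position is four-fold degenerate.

Codon 1 AGG (Arg): third position 2-fold.
Codon 2 UUG (Leu): third position 2-fold.
Codon 3 ACU (Thr): third position 4-fold.
Codon 4 AAA (Lys): third position 2-fold.
Codon 5 AGC (Ser): third position 2-fold.
Codon 6 CGU (Arg): third position 4-fold.
Codon 7 CUC (Leu): third position 4-fold.
Four-fold degenerate third positions: 3.

3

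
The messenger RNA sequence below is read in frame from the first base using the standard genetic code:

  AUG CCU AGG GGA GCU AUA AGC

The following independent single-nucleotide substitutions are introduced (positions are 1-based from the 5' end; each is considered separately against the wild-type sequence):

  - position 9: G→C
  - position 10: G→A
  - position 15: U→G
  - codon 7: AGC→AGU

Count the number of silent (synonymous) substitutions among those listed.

Codon 3: AGG (Arg) → AGC (Ser) — missense.
Codon 4: GGA (Gly) → AGA (Arg) — missense.
Codon 5: GCU (Ala) → GCG (Ala) — synonymous.
Codon 7: AGC (Ser) → AGU (Ser) — synonymous.
Synonymous: 2 of 4.

2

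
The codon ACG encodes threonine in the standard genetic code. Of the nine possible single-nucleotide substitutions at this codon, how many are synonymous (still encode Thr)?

3

Position 1: none → 0 synonymous.
Position 2: none → 0 synonymous.
Position 3: ACU, ACC, ACA → 3 synonymous.
Total: 0 + 0 + 3 = 3.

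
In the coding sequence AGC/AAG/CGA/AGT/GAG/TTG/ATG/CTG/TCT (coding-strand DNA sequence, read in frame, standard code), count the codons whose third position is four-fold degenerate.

3

Codon 1 AGC (Ser): third position 2-fold.
Codon 2 AAG (Lys): third position 2-fold.
Codon 3 CGA (Arg): third position 4-fold.
Codon 4 AGT (Ser): third position 2-fold.
Codon 5 GAG (Glu): third position 2-fold.
Codon 6 TTG (Leu): third position 2-fold.
Codon 7 ATG (Met): third position 1-fold.
Codon 8 CTG (Leu): third position 4-fold.
Codon 9 TCT (Ser): third position 4-fold.
Four-fold degenerate third positions: 3.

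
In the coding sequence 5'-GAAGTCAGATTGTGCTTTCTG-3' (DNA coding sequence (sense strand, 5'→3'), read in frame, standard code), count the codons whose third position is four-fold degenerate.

Codon 1 GAA (Glu): third position 2-fold.
Codon 2 GTC (Val): third position 4-fold.
Codon 3 AGA (Arg): third position 2-fold.
Codon 4 TTG (Leu): third position 2-fold.
Codon 5 TGC (Cys): third position 2-fold.
Codon 6 TTT (Phe): third position 2-fold.
Codon 7 CTG (Leu): third position 4-fold.
Four-fold degenerate third positions: 2.

2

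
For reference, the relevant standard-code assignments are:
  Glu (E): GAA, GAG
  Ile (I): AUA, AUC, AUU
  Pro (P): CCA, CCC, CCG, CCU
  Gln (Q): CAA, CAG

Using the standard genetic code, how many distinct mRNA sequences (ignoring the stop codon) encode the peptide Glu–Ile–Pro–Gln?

48

Glu: 2 codons.
Ile: 3 codons.
Pro: 4 codons.
Gln: 2 codons.
2 × 3 × 4 × 2 = 48.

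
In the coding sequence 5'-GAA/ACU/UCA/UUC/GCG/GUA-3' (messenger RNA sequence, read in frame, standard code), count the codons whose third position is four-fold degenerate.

4

Codon 1 GAA (Glu): third position 2-fold.
Codon 2 ACU (Thr): third position 4-fold.
Codon 3 UCA (Ser): third position 4-fold.
Codon 4 UUC (Phe): third position 2-fold.
Codon 5 GCG (Ala): third position 4-fold.
Codon 6 GUA (Val): third position 4-fold.
Four-fold degenerate third positions: 4.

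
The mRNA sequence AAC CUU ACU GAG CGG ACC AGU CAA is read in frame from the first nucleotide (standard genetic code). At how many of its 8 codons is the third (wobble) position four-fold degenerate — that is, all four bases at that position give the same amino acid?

Codon 1 AAC (Asn): third position 2-fold.
Codon 2 CUU (Leu): third position 4-fold.
Codon 3 ACU (Thr): third position 4-fold.
Codon 4 GAG (Glu): third position 2-fold.
Codon 5 CGG (Arg): third position 4-fold.
Codon 6 ACC (Thr): third position 4-fold.
Codon 7 AGU (Ser): third position 2-fold.
Codon 8 CAA (Gln): third position 2-fold.
Four-fold degenerate third positions: 4.

4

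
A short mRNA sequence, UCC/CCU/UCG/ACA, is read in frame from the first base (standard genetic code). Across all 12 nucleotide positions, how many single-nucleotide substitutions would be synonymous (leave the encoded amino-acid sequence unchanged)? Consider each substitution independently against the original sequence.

Codon 1 (UCC, Ser): 3 synonymous substitutions.
Codon 2 (CCU, Pro): 3 synonymous substitutions.
Codon 3 (UCG, Ser): 3 synonymous substitutions.
Codon 4 (ACA, Thr): 3 synonymous substitutions.
Total: 3 + 3 + 3 + 3 = 12.

12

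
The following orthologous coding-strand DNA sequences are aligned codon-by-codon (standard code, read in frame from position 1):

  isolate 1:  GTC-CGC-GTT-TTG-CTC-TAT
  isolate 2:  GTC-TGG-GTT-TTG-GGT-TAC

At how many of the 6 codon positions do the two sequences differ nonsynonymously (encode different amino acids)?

2

Codon 1: GTC Val / GTC Val — identical.
Codon 2: CGC Arg / TGG Trp — nonsynonymous.
Codon 3: GTT Val / GTT Val — identical.
Codon 4: TTG Leu / TTG Leu — identical.
Codon 5: CTC Leu / GGT Gly — nonsynonymous.
Codon 6: TAT Tyr / TAC Tyr — synonymous.
Nonsynonymous differences: 2.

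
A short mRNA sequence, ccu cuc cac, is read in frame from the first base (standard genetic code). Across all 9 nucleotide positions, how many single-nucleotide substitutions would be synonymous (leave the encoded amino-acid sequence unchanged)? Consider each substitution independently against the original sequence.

Codon 1 (CCU, Pro): 3 synonymous substitutions.
Codon 2 (CUC, Leu): 3 synonymous substitutions.
Codon 3 (CAC, His): 1 synonymous substitution.
Total: 3 + 3 + 1 = 7.

7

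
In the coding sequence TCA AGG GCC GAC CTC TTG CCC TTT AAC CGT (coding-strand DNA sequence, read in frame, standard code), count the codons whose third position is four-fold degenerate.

5

Codon 1 TCA (Ser): third position 4-fold.
Codon 2 AGG (Arg): third position 2-fold.
Codon 3 GCC (Ala): third position 4-fold.
Codon 4 GAC (Asp): third position 2-fold.
Codon 5 CTC (Leu): third position 4-fold.
Codon 6 TTG (Leu): third position 2-fold.
Codon 7 CCC (Pro): third position 4-fold.
Codon 8 TTT (Phe): third position 2-fold.
Codon 9 AAC (Asn): third position 2-fold.
Codon 10 CGT (Arg): third position 4-fold.
Four-fold degenerate third positions: 5.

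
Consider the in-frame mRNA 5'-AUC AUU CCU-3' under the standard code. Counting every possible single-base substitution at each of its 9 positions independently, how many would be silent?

Codon 1 (AUC, Ile): 2 synonymous substitutions.
Codon 2 (AUU, Ile): 2 synonymous substitutions.
Codon 3 (CCU, Pro): 3 synonymous substitutions.
Total: 2 + 2 + 3 = 7.

7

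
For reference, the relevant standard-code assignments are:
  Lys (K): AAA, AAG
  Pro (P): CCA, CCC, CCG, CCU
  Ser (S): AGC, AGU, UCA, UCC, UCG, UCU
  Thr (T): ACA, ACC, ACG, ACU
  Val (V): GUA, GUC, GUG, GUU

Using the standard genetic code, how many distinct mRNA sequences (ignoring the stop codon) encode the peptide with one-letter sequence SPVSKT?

Ser: 6 codons.
Pro: 4 codons.
Val: 4 codons.
Ser: 6 codons.
Lys: 2 codons.
Thr: 4 codons.
6 × 4 × 4 × 6 × 2 × 4 = 4608.

4608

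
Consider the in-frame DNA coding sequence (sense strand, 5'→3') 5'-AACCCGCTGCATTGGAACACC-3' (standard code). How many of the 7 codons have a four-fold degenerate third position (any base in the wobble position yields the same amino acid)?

3

Codon 1 AAC (Asn): third position 2-fold.
Codon 2 CCG (Pro): third position 4-fold.
Codon 3 CTG (Leu): third position 4-fold.
Codon 4 CAT (His): third position 2-fold.
Codon 5 TGG (Trp): third position 1-fold.
Codon 6 AAC (Asn): third position 2-fold.
Codon 7 ACC (Thr): third position 4-fold.
Four-fold degenerate third positions: 3.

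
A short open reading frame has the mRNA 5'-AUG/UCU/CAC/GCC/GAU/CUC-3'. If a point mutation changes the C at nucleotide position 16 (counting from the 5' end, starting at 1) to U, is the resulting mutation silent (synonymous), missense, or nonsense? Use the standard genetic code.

Position 16 falls in codon 6: CUC → Leu.
After the substitution the codon is UUC → Phe.
Leu ≠ Phe, so this is a missense mutation.

missense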